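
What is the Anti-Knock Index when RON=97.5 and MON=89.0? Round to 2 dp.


AKI = (RON + MON) / 2
AKI = (97.5 + 89.0) / 2
AKI = 186.5 / 2 = 93.25


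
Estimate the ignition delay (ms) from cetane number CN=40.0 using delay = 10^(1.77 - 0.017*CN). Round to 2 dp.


delay = 10^(1.77 - 0.017*CN)
Exponent = 1.77 - 0.017*40.0 = 1.0900
delay = 10^1.0900 = 12.30 ms


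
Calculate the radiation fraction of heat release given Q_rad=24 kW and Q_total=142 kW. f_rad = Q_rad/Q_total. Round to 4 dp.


f_rad = Q_rad / Q_total
f_rad = 24 / 142 = 0.1690


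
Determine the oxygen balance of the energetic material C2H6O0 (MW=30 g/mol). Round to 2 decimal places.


OB = -1600 * (2C + H/2 - O) / MW
Inner = 2*2 + 6/2 - 0 = 7.00
OB = -1600 * 7.00 / 30 = -373.33%


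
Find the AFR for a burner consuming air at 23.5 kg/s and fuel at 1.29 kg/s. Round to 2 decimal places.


AFR = m_air / m_fuel
AFR = 23.5 / 1.29 = 18.22


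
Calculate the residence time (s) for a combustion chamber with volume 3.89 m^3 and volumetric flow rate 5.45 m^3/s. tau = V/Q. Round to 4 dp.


tau = V / Q_flow
tau = 3.89 / 5.45 = 0.7138 s


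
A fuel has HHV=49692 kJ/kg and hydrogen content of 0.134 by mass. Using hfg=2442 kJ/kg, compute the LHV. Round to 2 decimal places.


LHV = HHV - hfg * 9 * H
Water correction = 2442 * 9 * 0.134 = 2945.052 kJ/kg
LHV = 49692 - 2945.052 = 46746.95 kJ/kg


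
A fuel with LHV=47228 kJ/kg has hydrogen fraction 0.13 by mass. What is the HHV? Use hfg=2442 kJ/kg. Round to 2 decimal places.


HHV = LHV + hfg * 9 * H
Water addition = 2442 * 9 * 0.13 = 2857.140 kJ/kg
HHV = 47228 + 2857.140 = 50085.14 kJ/kg


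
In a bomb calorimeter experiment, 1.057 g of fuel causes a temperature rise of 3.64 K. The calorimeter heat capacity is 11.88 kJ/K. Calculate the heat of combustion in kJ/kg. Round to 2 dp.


Hc = C_cal * delta_T / m_fuel
Q_released = 11.88 * 3.64 = 43.2432 kJ
m_fuel = 1.057 g = 1.057/1000 kg = 0.001057 kg
Hc = 43.2432 / 0.001057 = 40911.26 kJ/kg


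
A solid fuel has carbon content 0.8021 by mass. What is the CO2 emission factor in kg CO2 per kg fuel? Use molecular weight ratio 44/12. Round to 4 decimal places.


EF = C_frac * (M_CO2 / M_C)
EF = 0.8021 * (44/12)
EF = 0.8021 * 3.666667 = 2.9410 kg_CO2/kg_fuel


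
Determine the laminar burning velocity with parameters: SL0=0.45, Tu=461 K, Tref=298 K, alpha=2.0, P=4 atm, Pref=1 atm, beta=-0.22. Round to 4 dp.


SL = SL0 * (Tu/Tref)^alpha * (P/Pref)^beta
T ratio = 461/298 = 1.54697987
(T ratio)^alpha = 1.54697987^2.0 = 2.393147
(P/Pref)^beta = 4^(-0.22) = 0.737135
SL = 0.45 * 2.393147 * 0.737135 = 0.7938 m/s


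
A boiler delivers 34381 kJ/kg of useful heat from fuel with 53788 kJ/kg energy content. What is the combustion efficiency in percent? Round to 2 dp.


Efficiency = (Q_useful / Q_fuel) * 100
Efficiency = (34381 / 53788) * 100
Efficiency = 0.6392 * 100 = 63.92%


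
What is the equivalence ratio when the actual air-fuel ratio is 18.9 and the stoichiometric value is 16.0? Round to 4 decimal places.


phi = AFR_stoich / AFR_actual
phi = 16.0 / 18.9 = 0.8466


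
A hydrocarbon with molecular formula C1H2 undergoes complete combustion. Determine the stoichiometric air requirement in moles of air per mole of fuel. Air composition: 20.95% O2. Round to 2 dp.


Balanced combustion: C1H2 + 1.5 O2 -> 1 CO2 + 1 H2O
O2 needed = C + H/4 = 1 + 2/4 = 1.50 moles
Air moles = O2 / 0.2095 = 1.50 / 0.2095 = 7.16 moles air


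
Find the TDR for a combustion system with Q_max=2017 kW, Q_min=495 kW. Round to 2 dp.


TDR = Q_max / Q_min
TDR = 2017 / 495 = 4.07


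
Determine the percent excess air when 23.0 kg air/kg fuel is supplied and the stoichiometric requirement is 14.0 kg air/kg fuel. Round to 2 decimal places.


Excess air = actual - stoichiometric = 23.0 - 14.0 = 9.00 kg/kg fuel
Excess air % = (excess / stoich) * 100 = (9.00 / 14.0) * 100 = 64.29%


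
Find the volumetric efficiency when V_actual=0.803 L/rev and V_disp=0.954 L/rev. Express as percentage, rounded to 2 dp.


eta_v = (V_actual / V_disp) * 100
Ratio = 0.803 / 0.954 = 0.8417
eta_v = 0.8417 * 100 = 84.17%


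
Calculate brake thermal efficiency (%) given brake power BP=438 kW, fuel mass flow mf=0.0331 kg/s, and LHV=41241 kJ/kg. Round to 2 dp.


eta_BTE = (BP / (mf * LHV)) * 100
Denominator = 0.0331 * 41241 = 1365.0771 kW
eta_BTE = (438 / 1365.0771) * 100 = 32.09%


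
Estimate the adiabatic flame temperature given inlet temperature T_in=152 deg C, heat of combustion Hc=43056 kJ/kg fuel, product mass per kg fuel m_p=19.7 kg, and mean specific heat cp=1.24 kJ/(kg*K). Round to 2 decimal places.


T_ad = T_in + Hc / (m_p * cp)
Denominator = 19.7 * 1.24 = 24.4280
Temperature rise = 43056 / 24.4280 = 1762.57 K
T_ad = 152 + 1762.57 = 1914.57 deg C


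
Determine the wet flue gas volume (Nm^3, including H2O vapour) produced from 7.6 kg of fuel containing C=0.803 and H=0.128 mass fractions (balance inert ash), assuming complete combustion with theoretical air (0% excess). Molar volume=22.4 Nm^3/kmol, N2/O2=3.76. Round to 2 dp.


Per kg fuel: CO2 = (C/12 kmol)*22.4 = (0.803/12)*22.4 = 1.49893 Nm^3
Per kg fuel: H2O = (H/2 kmol)*22.4 = (0.128/2)*22.4 = 1.43360 Nm^3
O2 needed per kg fuel = C/12 + H/4 = 0.803/12 + 0.128/4 = 0.09891667 kmol
Per kg fuel: N2 = O2*3.76*22.4 = 0.09891667*3.76*22.4 = 8.33116 Nm^3
Total per kg = 1.49893 + 1.43360 + 8.33116 = 11.26369 Nm^3
Total = 11.26369 * 7.6 = 85.60 Nm^3


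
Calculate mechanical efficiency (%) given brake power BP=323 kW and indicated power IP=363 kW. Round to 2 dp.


eta_mech = (BP / IP) * 100
Ratio = 323 / 363 = 0.8898
eta_mech = 0.8898 * 100 = 88.98%


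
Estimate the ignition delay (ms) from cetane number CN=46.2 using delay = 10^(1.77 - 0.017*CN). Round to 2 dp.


delay = 10^(1.77 - 0.017*CN)
Exponent = 1.77 - 0.017*46.2 = 0.9846
delay = 10^0.9846 = 9.65 ms


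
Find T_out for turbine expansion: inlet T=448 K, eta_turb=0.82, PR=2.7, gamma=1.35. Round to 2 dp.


T_out = T_in * (1 - eta * (1 - PR^(-(gamma-1)/gamma)))
Exponent = -(1.35-1)/1.35 = -0.25925926
PR^exp = 2.7^(-0.25925926) = 0.77297411
Factor = 1 - 0.82*(1 - 0.77297411) = 0.81383877
T_out = 448 * 0.81383877 = 364.60 K


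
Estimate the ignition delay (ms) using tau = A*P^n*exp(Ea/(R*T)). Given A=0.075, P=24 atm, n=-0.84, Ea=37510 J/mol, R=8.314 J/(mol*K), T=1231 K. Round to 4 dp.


tau = A * P^n * exp(Ea/(R*T))
P^n = 24^(-0.84) = 0.06928234
Ea/(R*T) = 37510/(8.314*1231) = 3.665042
exp(Ea/(R*T)) = 39.057788
tau = 0.075 * 0.06928234 * 39.057788 = 0.2030 ms


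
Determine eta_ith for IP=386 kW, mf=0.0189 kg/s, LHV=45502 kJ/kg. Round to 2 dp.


eta_ith = (IP / (mf * LHV)) * 100
Denominator = 0.0189 * 45502 = 859.9878 kW
eta_ith = (386 / 859.9878) * 100 = 44.88%


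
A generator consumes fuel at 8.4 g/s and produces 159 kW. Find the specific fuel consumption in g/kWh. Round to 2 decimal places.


SFC = (mf / BP) * 3600
Rate = 8.4 / 159 = 0.052830 g/(s*kW)
SFC = 0.052830 * 3600 = 190.19 g/kWh


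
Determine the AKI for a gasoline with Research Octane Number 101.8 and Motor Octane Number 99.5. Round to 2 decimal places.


AKI = (RON + MON) / 2
AKI = (101.8 + 99.5) / 2
AKI = 201.3 / 2 = 100.65


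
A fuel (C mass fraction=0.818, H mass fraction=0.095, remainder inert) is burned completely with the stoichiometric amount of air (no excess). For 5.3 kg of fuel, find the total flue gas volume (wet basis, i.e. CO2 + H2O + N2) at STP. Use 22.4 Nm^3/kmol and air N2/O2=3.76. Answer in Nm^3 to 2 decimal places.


Per kg fuel: CO2 = (C/12 kmol)*22.4 = (0.818/12)*22.4 = 1.52693 Nm^3
Per kg fuel: H2O = (H/2 kmol)*22.4 = (0.095/2)*22.4 = 1.06400 Nm^3
O2 needed per kg fuel = C/12 + H/4 = 0.818/12 + 0.095/4 = 0.09191667 kmol
Per kg fuel: N2 = O2*3.76*22.4 = 0.09191667*3.76*22.4 = 7.74159 Nm^3
Total per kg = 1.52693 + 1.06400 + 7.74159 = 10.33252 Nm^3
Total = 10.33252 * 5.3 = 54.76 Nm^3


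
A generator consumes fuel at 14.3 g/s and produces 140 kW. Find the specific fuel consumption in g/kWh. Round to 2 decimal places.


SFC = (mf / BP) * 3600
Rate = 14.3 / 140 = 0.102143 g/(s*kW)
SFC = 0.102143 * 3600 = 367.71 g/kWh


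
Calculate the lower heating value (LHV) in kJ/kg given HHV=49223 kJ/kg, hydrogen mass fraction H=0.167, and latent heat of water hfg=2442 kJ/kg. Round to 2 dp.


LHV = HHV - hfg * 9 * H
Water correction = 2442 * 9 * 0.167 = 3670.326 kJ/kg
LHV = 49223 - 3670.326 = 45552.67 kJ/kg


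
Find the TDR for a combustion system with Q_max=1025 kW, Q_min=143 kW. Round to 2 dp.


TDR = Q_max / Q_min
TDR = 1025 / 143 = 7.17


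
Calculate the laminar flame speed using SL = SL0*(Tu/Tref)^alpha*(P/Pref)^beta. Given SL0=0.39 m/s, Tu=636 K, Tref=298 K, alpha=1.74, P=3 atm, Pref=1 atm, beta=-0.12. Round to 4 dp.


SL = SL0 * (Tu/Tref)^alpha * (P/Pref)^beta
T ratio = 636/298 = 2.13422819
(T ratio)^alpha = 2.13422819^1.74 = 3.740064
(P/Pref)^beta = 3^(-0.12) = 0.876487
SL = 0.39 * 3.740064 * 0.876487 = 1.2785 m/s


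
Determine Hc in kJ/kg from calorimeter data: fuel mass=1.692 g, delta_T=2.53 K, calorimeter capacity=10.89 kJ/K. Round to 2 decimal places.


Hc = C_cal * delta_T / m_fuel
Q_released = 10.89 * 2.53 = 27.5517 kJ
m_fuel = 1.692 g = 1.692/1000 kg = 0.001692 kg
Hc = 27.5517 / 0.001692 = 16283.51 kJ/kg


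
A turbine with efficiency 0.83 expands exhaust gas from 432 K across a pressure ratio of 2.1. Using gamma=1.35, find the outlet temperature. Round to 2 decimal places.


T_out = T_in * (1 - eta * (1 - PR^(-(gamma-1)/gamma)))
Exponent = -(1.35-1)/1.35 = -0.25925926
PR^exp = 2.1^(-0.25925926) = 0.82501466
Factor = 1 - 0.83*(1 - 0.82501466) = 0.85476217
T_out = 432 * 0.85476217 = 369.26 K


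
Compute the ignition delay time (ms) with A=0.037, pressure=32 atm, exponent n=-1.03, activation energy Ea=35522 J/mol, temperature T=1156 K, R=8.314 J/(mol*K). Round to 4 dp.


tau = A * P^n * exp(Ea/(R*T))
P^n = 32^(-1.03) = 0.02816408
Ea/(R*T) = 35522/(8.314*1156) = 3.695980
exp(Ea/(R*T)) = 40.285013
tau = 0.037 * 0.02816408 * 40.285013 = 0.0420 ms


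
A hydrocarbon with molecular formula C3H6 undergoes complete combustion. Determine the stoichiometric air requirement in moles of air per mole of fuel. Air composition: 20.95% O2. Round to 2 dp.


Balanced combustion: C3H6 + 4.5 O2 -> 3 CO2 + 3 H2O
O2 needed = C + H/4 = 3 + 6/4 = 4.50 moles
Air moles = O2 / 0.2095 = 4.50 / 0.2095 = 21.48 moles air


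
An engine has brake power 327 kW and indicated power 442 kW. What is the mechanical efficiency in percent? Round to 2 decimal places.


eta_mech = (BP / IP) * 100
Ratio = 327 / 442 = 0.7398
eta_mech = 0.7398 * 100 = 73.98%


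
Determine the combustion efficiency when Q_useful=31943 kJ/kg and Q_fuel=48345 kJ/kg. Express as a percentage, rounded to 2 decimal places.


Efficiency = (Q_useful / Q_fuel) * 100
Efficiency = (31943 / 48345) * 100
Efficiency = 0.6607 * 100 = 66.07%


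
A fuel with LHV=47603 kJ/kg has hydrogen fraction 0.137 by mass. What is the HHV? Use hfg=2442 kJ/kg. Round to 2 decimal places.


HHV = LHV + hfg * 9 * H
Water addition = 2442 * 9 * 0.137 = 3010.986 kJ/kg
HHV = 47603 + 3010.986 = 50613.99 kJ/kg


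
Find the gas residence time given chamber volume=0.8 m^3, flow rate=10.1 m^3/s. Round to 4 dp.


tau = V / Q_flow
tau = 0.8 / 10.1 = 0.0792 s


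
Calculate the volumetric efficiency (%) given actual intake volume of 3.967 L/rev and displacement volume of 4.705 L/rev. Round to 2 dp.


eta_v = (V_actual / V_disp) * 100
Ratio = 3.967 / 4.705 = 0.8431
eta_v = 0.8431 * 100 = 84.31%


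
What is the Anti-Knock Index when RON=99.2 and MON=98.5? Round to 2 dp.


AKI = (RON + MON) / 2
AKI = (99.2 + 98.5) / 2
AKI = 197.7 / 2 = 98.85


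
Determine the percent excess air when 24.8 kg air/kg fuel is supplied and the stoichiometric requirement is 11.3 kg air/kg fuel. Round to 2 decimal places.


Excess air = actual - stoichiometric = 24.8 - 11.3 = 13.50 kg/kg fuel
Excess air % = (excess / stoich) * 100 = (13.50 / 11.3) * 100 = 119.47%


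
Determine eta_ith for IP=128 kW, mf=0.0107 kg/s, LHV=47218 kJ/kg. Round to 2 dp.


eta_ith = (IP / (mf * LHV)) * 100
Denominator = 0.0107 * 47218 = 505.2326 kW
eta_ith = (128 / 505.2326) * 100 = 25.33%


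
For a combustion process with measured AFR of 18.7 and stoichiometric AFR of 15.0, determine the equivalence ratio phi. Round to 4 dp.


phi = AFR_stoich / AFR_actual
phi = 15.0 / 18.7 = 0.8021


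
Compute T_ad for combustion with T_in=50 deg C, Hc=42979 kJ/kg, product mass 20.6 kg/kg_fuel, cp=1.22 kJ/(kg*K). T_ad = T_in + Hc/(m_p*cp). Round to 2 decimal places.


T_ad = T_in + Hc / (m_p * cp)
Denominator = 20.6 * 1.22 = 25.1320
Temperature rise = 42979 / 25.1320 = 1710.13 K
T_ad = 50 + 1710.13 = 1760.13 deg C


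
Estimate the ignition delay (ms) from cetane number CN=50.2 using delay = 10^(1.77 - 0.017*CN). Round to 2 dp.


delay = 10^(1.77 - 0.017*CN)
Exponent = 1.77 - 0.017*50.2 = 0.9166
delay = 10^0.9166 = 8.25 ms


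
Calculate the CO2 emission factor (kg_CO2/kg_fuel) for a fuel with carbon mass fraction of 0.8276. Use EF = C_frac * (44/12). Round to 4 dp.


EF = C_frac * (M_CO2 / M_C)
EF = 0.8276 * (44/12)
EF = 0.8276 * 3.666667 = 3.0345 kg_CO2/kg_fuel


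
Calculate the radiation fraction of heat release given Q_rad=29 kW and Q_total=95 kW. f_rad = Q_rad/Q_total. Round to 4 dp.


f_rad = Q_rad / Q_total
f_rad = 29 / 95 = 0.3053


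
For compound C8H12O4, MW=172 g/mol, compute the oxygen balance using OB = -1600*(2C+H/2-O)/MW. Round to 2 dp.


OB = -1600 * (2C + H/2 - O) / MW
Inner = 2*8 + 12/2 - 4 = 18.00
OB = -1600 * 18.00 / 172 = -167.44%


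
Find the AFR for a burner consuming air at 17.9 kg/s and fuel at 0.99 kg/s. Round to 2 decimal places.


AFR = m_air / m_fuel
AFR = 17.9 / 0.99 = 18.08


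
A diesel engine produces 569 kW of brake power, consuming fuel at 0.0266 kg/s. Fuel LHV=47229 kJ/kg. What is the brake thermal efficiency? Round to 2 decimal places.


eta_BTE = (BP / (mf * LHV)) * 100
Denominator = 0.0266 * 47229 = 1256.2914 kW
eta_BTE = (569 / 1256.2914) * 100 = 45.29%


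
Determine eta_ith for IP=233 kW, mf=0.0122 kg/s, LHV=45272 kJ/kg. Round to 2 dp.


eta_ith = (IP / (mf * LHV)) * 100
Denominator = 0.0122 * 45272 = 552.3184 kW
eta_ith = (233 / 552.3184) * 100 = 42.19%


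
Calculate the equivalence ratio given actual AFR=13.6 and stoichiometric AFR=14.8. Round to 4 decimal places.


phi = AFR_stoich / AFR_actual
phi = 14.8 / 13.6 = 1.0882


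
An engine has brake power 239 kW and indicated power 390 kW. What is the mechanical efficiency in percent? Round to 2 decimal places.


eta_mech = (BP / IP) * 100
Ratio = 239 / 390 = 0.6128
eta_mech = 0.6128 * 100 = 61.28%


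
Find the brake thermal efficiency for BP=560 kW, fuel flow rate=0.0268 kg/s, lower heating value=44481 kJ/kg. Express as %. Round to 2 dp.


eta_BTE = (BP / (mf * LHV)) * 100
Denominator = 0.0268 * 44481 = 1192.0908 kW
eta_BTE = (560 / 1192.0908) * 100 = 46.98%


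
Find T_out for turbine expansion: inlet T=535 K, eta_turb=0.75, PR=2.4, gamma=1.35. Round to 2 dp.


T_out = T_in * (1 - eta * (1 - PR^(-(gamma-1)/gamma)))
Exponent = -(1.35-1)/1.35 = -0.25925926
PR^exp = 2.4^(-0.25925926) = 0.79694200
Factor = 1 - 0.75*(1 - 0.79694200) = 0.84770650
T_out = 535 * 0.84770650 = 453.52 K


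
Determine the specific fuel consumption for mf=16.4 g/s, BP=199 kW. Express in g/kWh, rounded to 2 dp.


SFC = (mf / BP) * 3600
Rate = 16.4 / 199 = 0.082412 g/(s*kW)
SFC = 0.082412 * 3600 = 296.68 g/kWh


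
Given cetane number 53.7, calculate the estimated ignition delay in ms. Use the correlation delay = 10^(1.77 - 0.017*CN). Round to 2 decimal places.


delay = 10^(1.77 - 0.017*CN)
Exponent = 1.77 - 0.017*53.7 = 0.8571
delay = 10^0.8571 = 7.20 ms


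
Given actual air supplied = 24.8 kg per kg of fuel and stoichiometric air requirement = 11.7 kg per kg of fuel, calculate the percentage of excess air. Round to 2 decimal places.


Excess air = actual - stoichiometric = 24.8 - 11.7 = 13.10 kg/kg fuel
Excess air % = (excess / stoich) * 100 = (13.10 / 11.7) * 100 = 111.97%


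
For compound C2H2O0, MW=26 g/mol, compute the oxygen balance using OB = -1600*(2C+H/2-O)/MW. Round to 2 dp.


OB = -1600 * (2C + H/2 - O) / MW
Inner = 2*2 + 2/2 - 0 = 5.00
OB = -1600 * 5.00 / 26 = -307.69%


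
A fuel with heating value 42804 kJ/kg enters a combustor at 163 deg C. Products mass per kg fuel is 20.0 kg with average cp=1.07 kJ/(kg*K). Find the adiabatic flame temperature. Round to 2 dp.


T_ad = T_in + Hc / (m_p * cp)
Denominator = 20.0 * 1.07 = 21.4000
Temperature rise = 42804 / 21.4000 = 2000.19 K
T_ad = 163 + 2000.19 = 2163.19 deg C


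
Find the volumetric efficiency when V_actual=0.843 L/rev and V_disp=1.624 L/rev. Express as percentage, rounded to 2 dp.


eta_v = (V_actual / V_disp) * 100
Ratio = 0.843 / 1.624 = 0.5191
eta_v = 0.5191 * 100 = 51.91%


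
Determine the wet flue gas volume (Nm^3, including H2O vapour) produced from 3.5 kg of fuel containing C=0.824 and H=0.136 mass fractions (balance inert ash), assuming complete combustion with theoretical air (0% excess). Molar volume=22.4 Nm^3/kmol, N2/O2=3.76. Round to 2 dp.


Per kg fuel: CO2 = (C/12 kmol)*22.4 = (0.824/12)*22.4 = 1.53813 Nm^3
Per kg fuel: H2O = (H/2 kmol)*22.4 = (0.136/2)*22.4 = 1.52320 Nm^3
O2 needed per kg fuel = C/12 + H/4 = 0.824/12 + 0.136/4 = 0.10266667 kmol
Per kg fuel: N2 = O2*3.76*22.4 = 0.10266667*3.76*22.4 = 8.64700 Nm^3
Total per kg = 1.53813 + 1.52320 + 8.64700 = 11.70833 Nm^3
Total = 11.70833 * 3.5 = 40.98 Nm^3


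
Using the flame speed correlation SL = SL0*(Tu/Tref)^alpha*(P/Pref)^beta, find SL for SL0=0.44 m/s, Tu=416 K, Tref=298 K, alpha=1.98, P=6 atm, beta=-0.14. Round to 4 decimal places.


SL = SL0 * (Tu/Tref)^alpha * (P/Pref)^beta
T ratio = 416/298 = 1.39597315
(T ratio)^alpha = 1.39597315^1.98 = 1.935783
(P/Pref)^beta = 6^(-0.14) = 0.778142
SL = 0.44 * 1.935783 * 0.778142 = 0.6628 m/s


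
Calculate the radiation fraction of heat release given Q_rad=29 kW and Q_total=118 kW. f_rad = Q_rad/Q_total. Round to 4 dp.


f_rad = Q_rad / Q_total
f_rad = 29 / 118 = 0.2458


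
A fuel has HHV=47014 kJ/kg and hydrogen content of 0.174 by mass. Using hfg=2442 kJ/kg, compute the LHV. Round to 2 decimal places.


LHV = HHV - hfg * 9 * H
Water correction = 2442 * 9 * 0.174 = 3824.172 kJ/kg
LHV = 47014 - 3824.172 = 43189.83 kJ/kg


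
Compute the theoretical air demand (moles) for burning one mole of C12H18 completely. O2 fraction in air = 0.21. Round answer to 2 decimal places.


Balanced combustion: C12H18 + 16.5 O2 -> 12 CO2 + 9 H2O
O2 needed = C + H/4 = 12 + 18/4 = 16.50 moles
Air moles = O2 / 0.21 = 16.50 / 0.21 = 78.57 moles air


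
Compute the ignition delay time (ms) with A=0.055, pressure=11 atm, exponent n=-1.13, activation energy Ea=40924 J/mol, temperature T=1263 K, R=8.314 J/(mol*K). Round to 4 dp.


tau = A * P^n * exp(Ea/(R*T))
P^n = 11^(-1.13) = 0.06656199
Ea/(R*T) = 40924/(8.314*1263) = 3.897308
exp(Ea/(R*T)) = 49.269626
tau = 0.055 * 0.06656199 * 49.269626 = 0.1804 ms


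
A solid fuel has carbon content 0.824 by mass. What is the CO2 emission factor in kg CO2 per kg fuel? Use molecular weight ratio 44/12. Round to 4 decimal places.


EF = C_frac * (M_CO2 / M_C)
EF = 0.824 * (44/12)
EF = 0.824 * 3.666667 = 3.0213 kg_CO2/kg_fuel


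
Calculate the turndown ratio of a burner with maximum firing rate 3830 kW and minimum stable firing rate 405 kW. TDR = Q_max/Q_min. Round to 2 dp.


TDR = Q_max / Q_min
TDR = 3830 / 405 = 9.46


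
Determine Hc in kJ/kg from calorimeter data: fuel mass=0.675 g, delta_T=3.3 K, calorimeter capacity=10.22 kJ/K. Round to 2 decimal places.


Hc = C_cal * delta_T / m_fuel
Q_released = 10.22 * 3.3 = 33.7260 kJ
m_fuel = 0.675 g = 0.675/1000 kg = 0.000675 kg
Hc = 33.7260 / 0.000675 = 49964.44 kJ/kg


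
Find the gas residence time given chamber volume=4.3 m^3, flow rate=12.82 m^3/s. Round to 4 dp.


tau = V / Q_flow
tau = 4.3 / 12.82 = 0.3354 s


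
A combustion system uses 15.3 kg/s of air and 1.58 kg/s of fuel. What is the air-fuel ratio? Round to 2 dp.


AFR = m_air / m_fuel
AFR = 15.3 / 1.58 = 9.68


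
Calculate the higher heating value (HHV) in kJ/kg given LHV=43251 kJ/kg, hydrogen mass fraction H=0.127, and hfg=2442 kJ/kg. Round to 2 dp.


HHV = LHV + hfg * 9 * H
Water addition = 2442 * 9 * 0.127 = 2791.206 kJ/kg
HHV = 43251 + 2791.206 = 46042.21 kJ/kg


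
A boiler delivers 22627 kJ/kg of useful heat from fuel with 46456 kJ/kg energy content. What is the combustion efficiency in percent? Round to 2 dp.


Efficiency = (Q_useful / Q_fuel) * 100
Efficiency = (22627 / 46456) * 100
Efficiency = 0.4871 * 100 = 48.71%


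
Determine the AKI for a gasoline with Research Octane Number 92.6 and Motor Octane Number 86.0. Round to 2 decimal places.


AKI = (RON + MON) / 2
AKI = (92.6 + 86.0) / 2
AKI = 178.6 / 2 = 89.30


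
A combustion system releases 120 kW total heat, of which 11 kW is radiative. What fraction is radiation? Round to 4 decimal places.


f_rad = Q_rad / Q_total
f_rad = 11 / 120 = 0.0917


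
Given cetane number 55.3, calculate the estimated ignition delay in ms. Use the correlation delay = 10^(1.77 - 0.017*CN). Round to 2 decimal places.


delay = 10^(1.77 - 0.017*CN)
Exponent = 1.77 - 0.017*55.3 = 0.8299
delay = 10^0.8299 = 6.76 ms


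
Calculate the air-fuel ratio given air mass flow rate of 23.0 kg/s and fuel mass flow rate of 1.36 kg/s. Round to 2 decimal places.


AFR = m_air / m_fuel
AFR = 23.0 / 1.36 = 16.91


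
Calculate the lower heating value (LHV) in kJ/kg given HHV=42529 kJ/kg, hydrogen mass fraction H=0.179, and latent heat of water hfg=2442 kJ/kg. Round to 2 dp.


LHV = HHV - hfg * 9 * H
Water correction = 2442 * 9 * 0.179 = 3934.062 kJ/kg
LHV = 42529 - 3934.062 = 38594.94 kJ/kg


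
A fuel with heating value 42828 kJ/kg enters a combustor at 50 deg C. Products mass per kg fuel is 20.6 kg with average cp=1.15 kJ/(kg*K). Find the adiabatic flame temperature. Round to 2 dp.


T_ad = T_in + Hc / (m_p * cp)
Denominator = 20.6 * 1.15 = 23.6900
Temperature rise = 42828 / 23.6900 = 1807.85 K
T_ad = 50 + 1807.85 = 1857.85 deg C


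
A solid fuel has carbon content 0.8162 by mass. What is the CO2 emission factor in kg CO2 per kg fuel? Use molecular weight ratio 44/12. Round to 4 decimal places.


EF = C_frac * (M_CO2 / M_C)
EF = 0.8162 * (44/12)
EF = 0.8162 * 3.666667 = 2.9927 kg_CO2/kg_fuel


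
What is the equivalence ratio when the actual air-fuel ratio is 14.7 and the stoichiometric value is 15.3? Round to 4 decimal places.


phi = AFR_stoich / AFR_actual
phi = 15.3 / 14.7 = 1.0408


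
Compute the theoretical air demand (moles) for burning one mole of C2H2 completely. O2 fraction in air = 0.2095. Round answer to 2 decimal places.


Balanced combustion: C2H2 + 2.5 O2 -> 2 CO2 + 1 H2O
O2 needed = C + H/4 = 2 + 2/4 = 2.50 moles
Air moles = O2 / 0.2095 = 2.50 / 0.2095 = 11.93 moles air


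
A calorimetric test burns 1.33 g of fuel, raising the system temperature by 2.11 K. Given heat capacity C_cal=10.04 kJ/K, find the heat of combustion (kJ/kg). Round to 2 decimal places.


Hc = C_cal * delta_T / m_fuel
Q_released = 10.04 * 2.11 = 21.1844 kJ
m_fuel = 1.33 g = 1.33/1000 kg = 0.001330 kg
Hc = 21.1844 / 0.001330 = 15928.12 kJ/kg


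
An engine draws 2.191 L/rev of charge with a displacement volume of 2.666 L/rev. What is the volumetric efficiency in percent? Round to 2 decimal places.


eta_v = (V_actual / V_disp) * 100
Ratio = 2.191 / 2.666 = 0.8218
eta_v = 0.8218 * 100 = 82.18%


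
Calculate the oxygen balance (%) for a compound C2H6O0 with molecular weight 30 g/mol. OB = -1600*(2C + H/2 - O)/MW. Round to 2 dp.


OB = -1600 * (2C + H/2 - O) / MW
Inner = 2*2 + 6/2 - 0 = 7.00
OB = -1600 * 7.00 / 30 = -373.33%


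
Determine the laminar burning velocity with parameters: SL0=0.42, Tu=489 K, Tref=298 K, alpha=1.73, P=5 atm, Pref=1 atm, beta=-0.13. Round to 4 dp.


SL = SL0 * (Tu/Tref)^alpha * (P/Pref)^beta
T ratio = 489/298 = 1.64093960
(T ratio)^alpha = 1.64093960^1.73 = 2.355647
(P/Pref)^beta = 5^(-0.13) = 0.811211
SL = 0.42 * 2.355647 * 0.811211 = 0.8026 m/s


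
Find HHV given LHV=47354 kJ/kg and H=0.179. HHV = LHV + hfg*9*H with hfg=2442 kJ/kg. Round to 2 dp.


HHV = LHV + hfg * 9 * H
Water addition = 2442 * 9 * 0.179 = 3934.062 kJ/kg
HHV = 47354 + 3934.062 = 51288.06 kJ/kg


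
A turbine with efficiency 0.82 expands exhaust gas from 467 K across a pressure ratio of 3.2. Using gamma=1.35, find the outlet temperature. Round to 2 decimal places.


T_out = T_in * (1 - eta * (1 - PR^(-(gamma-1)/gamma)))
Exponent = -(1.35-1)/1.35 = -0.25925926
PR^exp = 3.2^(-0.25925926) = 0.73966521
Factor = 1 - 0.82*(1 - 0.73966521) = 0.78652547
T_out = 467 * 0.78652547 = 367.31 K


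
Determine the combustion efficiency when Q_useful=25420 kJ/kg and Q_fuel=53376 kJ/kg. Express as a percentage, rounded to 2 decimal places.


Efficiency = (Q_useful / Q_fuel) * 100
Efficiency = (25420 / 53376) * 100
Efficiency = 0.4762 * 100 = 47.62%


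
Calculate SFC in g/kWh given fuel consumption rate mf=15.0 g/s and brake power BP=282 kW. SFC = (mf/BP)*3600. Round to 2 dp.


SFC = (mf / BP) * 3600
Rate = 15.0 / 282 = 0.053191 g/(s*kW)
SFC = 0.053191 * 3600 = 191.49 g/kWh


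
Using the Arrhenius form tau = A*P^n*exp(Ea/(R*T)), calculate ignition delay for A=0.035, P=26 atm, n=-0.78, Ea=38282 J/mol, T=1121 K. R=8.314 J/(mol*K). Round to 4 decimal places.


tau = A * P^n * exp(Ea/(R*T))
P^n = 26^(-0.78) = 0.07876274
Ea/(R*T) = 38282/(8.314*1121) = 4.107513
exp(Ea/(R*T)) = 60.795354
tau = 0.035 * 0.07876274 * 60.795354 = 0.1676 ms


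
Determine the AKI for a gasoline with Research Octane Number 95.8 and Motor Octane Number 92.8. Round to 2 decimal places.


AKI = (RON + MON) / 2
AKI = (95.8 + 92.8) / 2
AKI = 188.6 / 2 = 94.30


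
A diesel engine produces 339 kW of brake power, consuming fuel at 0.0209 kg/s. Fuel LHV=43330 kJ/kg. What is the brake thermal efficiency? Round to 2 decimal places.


eta_BTE = (BP / (mf * LHV)) * 100
Denominator = 0.0209 * 43330 = 905.5970 kW
eta_BTE = (339 / 905.5970) * 100 = 37.43%


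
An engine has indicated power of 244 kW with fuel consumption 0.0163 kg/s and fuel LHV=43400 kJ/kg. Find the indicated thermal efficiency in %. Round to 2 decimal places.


eta_ith = (IP / (mf * LHV)) * 100
Denominator = 0.0163 * 43400 = 707.4200 kW
eta_ith = (244 / 707.4200) * 100 = 34.49%


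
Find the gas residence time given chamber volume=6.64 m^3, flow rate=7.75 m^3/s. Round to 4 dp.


tau = V / Q_flow
tau = 6.64 / 7.75 = 0.8568 s


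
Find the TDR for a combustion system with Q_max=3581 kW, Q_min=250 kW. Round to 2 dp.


TDR = Q_max / Q_min
TDR = 3581 / 250 = 14.32


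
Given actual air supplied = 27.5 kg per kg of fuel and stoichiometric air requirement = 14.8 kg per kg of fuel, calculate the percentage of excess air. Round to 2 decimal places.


Excess air = actual - stoichiometric = 27.5 - 14.8 = 12.70 kg/kg fuel
Excess air % = (excess / stoich) * 100 = (12.70 / 14.8) * 100 = 85.81%


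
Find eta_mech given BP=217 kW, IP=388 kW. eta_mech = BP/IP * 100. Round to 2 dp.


eta_mech = (BP / IP) * 100
Ratio = 217 / 388 = 0.5593
eta_mech = 0.5593 * 100 = 55.93%


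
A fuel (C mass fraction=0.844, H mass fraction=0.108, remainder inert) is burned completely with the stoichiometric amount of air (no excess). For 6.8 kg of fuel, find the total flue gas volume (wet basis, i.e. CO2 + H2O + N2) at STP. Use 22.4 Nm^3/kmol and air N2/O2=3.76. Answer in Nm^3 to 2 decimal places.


Per kg fuel: CO2 = (C/12 kmol)*22.4 = (0.844/12)*22.4 = 1.57547 Nm^3
Per kg fuel: H2O = (H/2 kmol)*22.4 = (0.108/2)*22.4 = 1.20960 Nm^3
O2 needed per kg fuel = C/12 + H/4 = 0.844/12 + 0.108/4 = 0.09733333 kmol
Per kg fuel: N2 = O2*3.76*22.4 = 0.09733333*3.76*22.4 = 8.19780 Nm^3
Total per kg = 1.57547 + 1.20960 + 8.19780 = 10.98287 Nm^3
Total = 10.98287 * 6.8 = 74.68 Nm^3


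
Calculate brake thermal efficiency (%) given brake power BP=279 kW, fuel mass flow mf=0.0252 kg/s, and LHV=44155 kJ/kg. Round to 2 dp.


eta_BTE = (BP / (mf * LHV)) * 100
Denominator = 0.0252 * 44155 = 1112.7060 kW
eta_BTE = (279 / 1112.7060) * 100 = 25.07%


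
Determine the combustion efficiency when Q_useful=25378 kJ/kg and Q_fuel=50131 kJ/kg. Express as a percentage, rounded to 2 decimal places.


Efficiency = (Q_useful / Q_fuel) * 100
Efficiency = (25378 / 50131) * 100
Efficiency = 0.5062 * 100 = 50.62%


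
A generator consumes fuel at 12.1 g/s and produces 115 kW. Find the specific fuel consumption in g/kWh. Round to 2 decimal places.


SFC = (mf / BP) * 3600
Rate = 12.1 / 115 = 0.105217 g/(s*kW)
SFC = 0.105217 * 3600 = 378.78 g/kWh


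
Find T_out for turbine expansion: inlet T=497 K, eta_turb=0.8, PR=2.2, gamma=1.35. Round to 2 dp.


T_out = T_in * (1 - eta * (1 - PR^(-(gamma-1)/gamma)))
Exponent = -(1.35-1)/1.35 = -0.25925926
PR^exp = 2.2^(-0.25925926) = 0.81512413
Factor = 1 - 0.8*(1 - 0.81512413) = 0.85209930
T_out = 497 * 0.85209930 = 423.49 K


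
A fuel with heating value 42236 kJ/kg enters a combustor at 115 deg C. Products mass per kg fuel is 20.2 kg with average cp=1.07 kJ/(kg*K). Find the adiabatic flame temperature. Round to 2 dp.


T_ad = T_in + Hc / (m_p * cp)
Denominator = 20.2 * 1.07 = 21.6140
Temperature rise = 42236 / 21.6140 = 1954.10 K
T_ad = 115 + 1954.10 = 2069.10 deg C


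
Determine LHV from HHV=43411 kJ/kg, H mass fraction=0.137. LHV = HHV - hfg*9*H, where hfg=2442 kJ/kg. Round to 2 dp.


LHV = HHV - hfg * 9 * H
Water correction = 2442 * 9 * 0.137 = 3010.986 kJ/kg
LHV = 43411 - 3010.986 = 40400.01 kJ/kg


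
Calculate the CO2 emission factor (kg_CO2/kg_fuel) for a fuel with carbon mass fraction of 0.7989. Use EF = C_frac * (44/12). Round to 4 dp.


EF = C_frac * (M_CO2 / M_C)
EF = 0.7989 * (44/12)
EF = 0.7989 * 3.666667 = 2.9293 kg_CO2/kg_fuel


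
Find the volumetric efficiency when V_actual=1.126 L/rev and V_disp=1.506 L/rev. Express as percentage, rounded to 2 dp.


eta_v = (V_actual / V_disp) * 100
Ratio = 1.126 / 1.506 = 0.7477
eta_v = 0.7477 * 100 = 74.77%


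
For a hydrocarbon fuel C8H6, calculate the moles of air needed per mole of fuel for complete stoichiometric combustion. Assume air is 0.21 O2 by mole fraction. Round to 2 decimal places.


Balanced combustion: C8H6 + 9.5 O2 -> 8 CO2 + 3 H2O
O2 needed = C + H/4 = 8 + 6/4 = 9.50 moles
Air moles = O2 / 0.21 = 9.50 / 0.21 = 45.24 moles air


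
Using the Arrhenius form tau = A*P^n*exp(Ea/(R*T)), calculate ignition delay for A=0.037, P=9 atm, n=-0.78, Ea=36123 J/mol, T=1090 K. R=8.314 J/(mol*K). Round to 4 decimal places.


tau = A * P^n * exp(Ea/(R*T))
P^n = 9^(-0.78) = 0.18017347
Ea/(R*T) = 36123/(8.314*1090) = 3.986092
exp(Ea/(R*T)) = 53.844043
tau = 0.037 * 0.18017347 * 53.844043 = 0.3589 ms


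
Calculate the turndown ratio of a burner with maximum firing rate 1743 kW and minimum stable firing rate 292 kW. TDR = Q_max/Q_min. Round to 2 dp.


TDR = Q_max / Q_min
TDR = 1743 / 292 = 5.97


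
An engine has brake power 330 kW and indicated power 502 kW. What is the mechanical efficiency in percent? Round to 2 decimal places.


eta_mech = (BP / IP) * 100
Ratio = 330 / 502 = 0.6574
eta_mech = 0.6574 * 100 = 65.74%


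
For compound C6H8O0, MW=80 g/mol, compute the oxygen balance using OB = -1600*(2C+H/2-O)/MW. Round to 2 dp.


OB = -1600 * (2C + H/2 - O) / MW
Inner = 2*6 + 8/2 - 0 = 16.00
OB = -1600 * 16.00 / 80 = -320.00%


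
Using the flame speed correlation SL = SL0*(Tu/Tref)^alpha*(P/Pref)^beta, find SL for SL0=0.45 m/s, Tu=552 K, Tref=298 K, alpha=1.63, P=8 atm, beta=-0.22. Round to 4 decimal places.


SL = SL0 * (Tu/Tref)^alpha * (P/Pref)^beta
T ratio = 552/298 = 1.85234899
(T ratio)^alpha = 1.85234899^1.63 = 2.731418
(P/Pref)^beta = 8^(-0.22) = 0.632878
SL = 0.45 * 2.731418 * 0.632878 = 0.7779 m/s


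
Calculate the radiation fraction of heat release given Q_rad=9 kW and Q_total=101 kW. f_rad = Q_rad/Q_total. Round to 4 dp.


f_rad = Q_rad / Q_total
f_rad = 9 / 101 = 0.0891


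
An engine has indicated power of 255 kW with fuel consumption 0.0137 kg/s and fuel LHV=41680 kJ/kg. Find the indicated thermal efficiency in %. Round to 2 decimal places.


eta_ith = (IP / (mf * LHV)) * 100
Denominator = 0.0137 * 41680 = 571.0160 kW
eta_ith = (255 / 571.0160) * 100 = 44.66%


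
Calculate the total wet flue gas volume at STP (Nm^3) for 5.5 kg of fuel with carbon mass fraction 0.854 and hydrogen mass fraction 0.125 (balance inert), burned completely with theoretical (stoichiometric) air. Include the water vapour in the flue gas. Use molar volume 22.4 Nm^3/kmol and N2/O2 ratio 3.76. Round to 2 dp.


Per kg fuel: CO2 = (C/12 kmol)*22.4 = (0.854/12)*22.4 = 1.59413 Nm^3
Per kg fuel: H2O = (H/2 kmol)*22.4 = (0.125/2)*22.4 = 1.40000 Nm^3
O2 needed per kg fuel = C/12 + H/4 = 0.854/12 + 0.125/4 = 0.10241667 kmol
Per kg fuel: N2 = O2*3.76*22.4 = 0.10241667*3.76*22.4 = 8.62594 Nm^3
Total per kg = 1.59413 + 1.40000 + 8.62594 = 11.62007 Nm^3
Total = 11.62007 * 5.5 = 63.91 Nm^3


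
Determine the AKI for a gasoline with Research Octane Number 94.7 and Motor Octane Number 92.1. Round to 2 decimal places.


AKI = (RON + MON) / 2
AKI = (94.7 + 92.1) / 2
AKI = 186.8 / 2 = 93.40


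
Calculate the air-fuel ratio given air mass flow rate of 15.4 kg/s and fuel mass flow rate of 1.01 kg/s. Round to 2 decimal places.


AFR = m_air / m_fuel
AFR = 15.4 / 1.01 = 15.25


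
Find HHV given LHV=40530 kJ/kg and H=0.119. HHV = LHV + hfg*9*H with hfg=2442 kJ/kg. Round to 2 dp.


HHV = LHV + hfg * 9 * H
Water addition = 2442 * 9 * 0.119 = 2615.382 kJ/kg
HHV = 40530 + 2615.382 = 43145.38 kJ/kg


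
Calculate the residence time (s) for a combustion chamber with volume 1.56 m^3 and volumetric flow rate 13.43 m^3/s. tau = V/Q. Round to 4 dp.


tau = V / Q_flow
tau = 1.56 / 13.43 = 0.1162 s


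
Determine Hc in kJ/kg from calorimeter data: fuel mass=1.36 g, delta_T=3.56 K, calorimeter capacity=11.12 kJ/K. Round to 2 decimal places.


Hc = C_cal * delta_T / m_fuel
Q_released = 11.12 * 3.56 = 39.5872 kJ
m_fuel = 1.36 g = 1.36/1000 kg = 0.001360 kg
Hc = 39.5872 / 0.001360 = 29108.24 kJ/kg


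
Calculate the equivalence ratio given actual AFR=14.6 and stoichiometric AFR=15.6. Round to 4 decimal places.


phi = AFR_stoich / AFR_actual
phi = 15.6 / 14.6 = 1.0685


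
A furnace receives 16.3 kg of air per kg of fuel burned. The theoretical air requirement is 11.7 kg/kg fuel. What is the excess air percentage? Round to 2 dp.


Excess air = actual - stoichiometric = 16.3 - 11.7 = 4.60 kg/kg fuel
Excess air % = (excess / stoich) * 100 = (4.60 / 11.7) * 100 = 39.32%


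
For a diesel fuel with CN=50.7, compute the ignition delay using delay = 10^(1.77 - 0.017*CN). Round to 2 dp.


delay = 10^(1.77 - 0.017*CN)
Exponent = 1.77 - 0.017*50.7 = 0.9081
delay = 10^0.9081 = 8.09 ms


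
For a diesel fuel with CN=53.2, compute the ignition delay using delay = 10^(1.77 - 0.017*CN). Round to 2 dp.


delay = 10^(1.77 - 0.017*CN)
Exponent = 1.77 - 0.017*53.2 = 0.8656
delay = 10^0.8656 = 7.34 ms


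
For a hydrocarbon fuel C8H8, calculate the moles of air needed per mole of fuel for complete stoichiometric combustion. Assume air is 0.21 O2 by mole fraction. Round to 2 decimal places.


Balanced combustion: C8H8 + 10 O2 -> 8 CO2 + 4 H2O
O2 needed = C + H/4 = 8 + 8/4 = 10.00 moles
Air moles = O2 / 0.21 = 10.00 / 0.21 = 47.62 moles air


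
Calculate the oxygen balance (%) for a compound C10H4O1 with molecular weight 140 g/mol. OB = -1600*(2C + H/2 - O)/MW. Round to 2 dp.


OB = -1600 * (2C + H/2 - O) / MW
Inner = 2*10 + 4/2 - 1 = 21.00
OB = -1600 * 21.00 / 140 = -240.00%


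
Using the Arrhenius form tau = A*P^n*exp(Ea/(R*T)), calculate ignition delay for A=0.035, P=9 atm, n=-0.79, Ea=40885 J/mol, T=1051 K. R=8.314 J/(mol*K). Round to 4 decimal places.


tau = A * P^n * exp(Ea/(R*T))
P^n = 9^(-0.79) = 0.17625783
Ea/(R*T) = 40885/(8.314*1051) = 4.678981
exp(Ea/(R*T)) = 107.660293
tau = 0.035 * 0.17625783 * 107.660293 = 0.6642 ms


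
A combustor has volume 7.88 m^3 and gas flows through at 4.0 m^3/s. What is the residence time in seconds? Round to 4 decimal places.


tau = V / Q_flow
tau = 7.88 / 4.0 = 1.9700 s


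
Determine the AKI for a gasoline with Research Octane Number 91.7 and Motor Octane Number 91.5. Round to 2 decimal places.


AKI = (RON + MON) / 2
AKI = (91.7 + 91.5) / 2
AKI = 183.2 / 2 = 91.60


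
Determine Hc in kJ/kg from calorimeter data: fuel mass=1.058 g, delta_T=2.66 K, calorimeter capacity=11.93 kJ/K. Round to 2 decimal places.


Hc = C_cal * delta_T / m_fuel
Q_released = 11.93 * 2.66 = 31.7338 kJ
m_fuel = 1.058 g = 1.058/1000 kg = 0.001058 kg
Hc = 31.7338 / 0.001058 = 29994.14 kJ/kg


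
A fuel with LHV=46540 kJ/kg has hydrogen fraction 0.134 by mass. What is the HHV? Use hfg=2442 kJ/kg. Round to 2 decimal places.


HHV = LHV + hfg * 9 * H
Water addition = 2442 * 9 * 0.134 = 2945.052 kJ/kg
HHV = 46540 + 2945.052 = 49485.05 kJ/kg


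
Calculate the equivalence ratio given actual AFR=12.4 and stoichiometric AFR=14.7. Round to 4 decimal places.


phi = AFR_stoich / AFR_actual
phi = 14.7 / 12.4 = 1.1855


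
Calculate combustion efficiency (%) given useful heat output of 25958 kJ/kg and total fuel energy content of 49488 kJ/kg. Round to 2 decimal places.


Efficiency = (Q_useful / Q_fuel) * 100
Efficiency = (25958 / 49488) * 100
Efficiency = 0.5245 * 100 = 52.45%


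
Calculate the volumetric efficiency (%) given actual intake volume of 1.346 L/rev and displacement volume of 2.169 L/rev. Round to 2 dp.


eta_v = (V_actual / V_disp) * 100
Ratio = 1.346 / 2.169 = 0.6206
eta_v = 0.6206 * 100 = 62.06%


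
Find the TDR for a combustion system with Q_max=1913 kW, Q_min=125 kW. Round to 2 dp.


TDR = Q_max / Q_min
TDR = 1913 / 125 = 15.30


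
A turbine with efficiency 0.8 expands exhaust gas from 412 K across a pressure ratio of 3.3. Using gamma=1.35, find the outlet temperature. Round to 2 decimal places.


T_out = T_in * (1 - eta * (1 - PR^(-(gamma-1)/gamma)))
Exponent = -(1.35-1)/1.35 = -0.25925926
PR^exp = 3.3^(-0.25925926) = 0.73378775
Factor = 1 - 0.8*(1 - 0.73378775) = 0.78703020
T_out = 412 * 0.78703020 = 324.26 K


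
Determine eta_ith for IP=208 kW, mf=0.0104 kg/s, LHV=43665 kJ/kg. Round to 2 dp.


eta_ith = (IP / (mf * LHV)) * 100
Denominator = 0.0104 * 43665 = 454.1160 kW
eta_ith = (208 / 454.1160) * 100 = 45.80%


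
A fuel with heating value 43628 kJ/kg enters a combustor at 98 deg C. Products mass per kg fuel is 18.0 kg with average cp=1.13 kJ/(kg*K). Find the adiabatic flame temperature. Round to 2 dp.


T_ad = T_in + Hc / (m_p * cp)
Denominator = 18.0 * 1.13 = 20.3400
Temperature rise = 43628 / 20.3400 = 2144.94 K
T_ad = 98 + 2144.94 = 2242.94 deg C


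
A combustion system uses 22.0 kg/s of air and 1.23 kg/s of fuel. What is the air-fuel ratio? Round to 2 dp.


AFR = m_air / m_fuel
AFR = 22.0 / 1.23 = 17.89


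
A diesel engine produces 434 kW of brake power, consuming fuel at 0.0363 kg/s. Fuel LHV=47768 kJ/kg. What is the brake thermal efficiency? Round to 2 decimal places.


eta_BTE = (BP / (mf * LHV)) * 100
Denominator = 0.0363 * 47768 = 1733.9784 kW
eta_BTE = (434 / 1733.9784) * 100 = 25.03%


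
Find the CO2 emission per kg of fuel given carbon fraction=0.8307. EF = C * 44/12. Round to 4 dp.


EF = C_frac * (M_CO2 / M_C)
EF = 0.8307 * (44/12)
EF = 0.8307 * 3.666667 = 3.0459 kg_CO2/kg_fuel


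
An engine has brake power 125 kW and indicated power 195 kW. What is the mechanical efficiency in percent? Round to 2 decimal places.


eta_mech = (BP / IP) * 100
Ratio = 125 / 195 = 0.6410
eta_mech = 0.6410 * 100 = 64.10%
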